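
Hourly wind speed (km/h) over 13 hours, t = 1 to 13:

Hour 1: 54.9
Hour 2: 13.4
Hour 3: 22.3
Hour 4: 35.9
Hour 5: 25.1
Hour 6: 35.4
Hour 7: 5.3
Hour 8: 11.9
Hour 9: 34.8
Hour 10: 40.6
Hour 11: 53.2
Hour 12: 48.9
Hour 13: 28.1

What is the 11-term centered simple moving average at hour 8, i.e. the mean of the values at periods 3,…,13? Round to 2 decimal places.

Sum of periods 3–13: 22.3 + 35.9 + 25.1 + 35.4 + 5.3 + 11.9 + 34.8 + 40.6 + 53.2 + 48.9 + 28.1 = 341.5
Divide by 11: 341.5 / 11 = 31.05

31.05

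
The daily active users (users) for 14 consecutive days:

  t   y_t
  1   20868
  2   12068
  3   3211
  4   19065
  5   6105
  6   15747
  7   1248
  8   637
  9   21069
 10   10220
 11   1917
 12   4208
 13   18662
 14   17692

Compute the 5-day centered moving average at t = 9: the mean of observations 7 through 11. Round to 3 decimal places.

Sum of periods 7–11: 1248 + 637 + 21069 + 10220 + 1917 = 35091
Divide by 5: 35091 / 5 = 7018.200

7018.200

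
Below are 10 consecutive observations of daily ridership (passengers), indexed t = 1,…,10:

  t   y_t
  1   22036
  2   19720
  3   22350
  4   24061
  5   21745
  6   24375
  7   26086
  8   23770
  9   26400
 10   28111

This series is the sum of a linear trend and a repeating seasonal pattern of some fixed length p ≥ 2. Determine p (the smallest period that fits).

First differences y_{t+1} − y_t: -2316, 2630, 1711, -2316, 2630, 1711, -2316, 2630, …
The difference pattern repeats every 3 terms and not for any smaller step, so p = 3.

3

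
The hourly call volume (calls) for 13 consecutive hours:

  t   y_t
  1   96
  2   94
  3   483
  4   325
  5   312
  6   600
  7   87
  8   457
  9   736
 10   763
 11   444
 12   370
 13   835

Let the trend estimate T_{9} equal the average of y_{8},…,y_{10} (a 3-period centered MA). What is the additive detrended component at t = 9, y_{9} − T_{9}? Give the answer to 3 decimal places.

84.000

Trend T_9 = (457 + 736 + 763) / 3 = 1956/3 = 652.00000
Detrended value: 736 − 652.00000 = 84.000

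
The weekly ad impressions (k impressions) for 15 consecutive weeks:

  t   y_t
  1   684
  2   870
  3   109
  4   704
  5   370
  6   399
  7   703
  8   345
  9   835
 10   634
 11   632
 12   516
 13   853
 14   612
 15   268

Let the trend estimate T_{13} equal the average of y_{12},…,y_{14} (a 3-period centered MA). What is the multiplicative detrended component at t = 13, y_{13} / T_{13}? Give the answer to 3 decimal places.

1.292

Trend T_13 = (516 + 853 + 612) / 3 = 1981/3 = 660.33333
Ratio to trend: 853 / 660.33333 = 1.292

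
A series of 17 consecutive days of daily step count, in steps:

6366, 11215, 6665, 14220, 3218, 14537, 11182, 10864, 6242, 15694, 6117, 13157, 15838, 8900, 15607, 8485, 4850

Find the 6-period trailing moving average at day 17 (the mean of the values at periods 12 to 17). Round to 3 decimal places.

Sum of periods 12–17: 13157 + 15838 + 8900 + 15607 + 8485 + 4850 = 66837
Divide by 6: 66837 / 6 = 11139.500

11139.500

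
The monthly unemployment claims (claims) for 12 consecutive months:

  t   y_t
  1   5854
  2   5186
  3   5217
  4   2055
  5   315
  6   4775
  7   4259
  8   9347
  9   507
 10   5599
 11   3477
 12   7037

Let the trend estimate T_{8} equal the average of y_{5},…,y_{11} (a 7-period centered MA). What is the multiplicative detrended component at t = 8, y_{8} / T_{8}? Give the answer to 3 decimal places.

Trend T_8 = (315 + 4775 + 4259 + 9347 + 507 + 5599 + 3477) / 7 = 28279/7 = 4039.85714
Ratio to trend: 9347 / 4039.85714 = 2.314

2.314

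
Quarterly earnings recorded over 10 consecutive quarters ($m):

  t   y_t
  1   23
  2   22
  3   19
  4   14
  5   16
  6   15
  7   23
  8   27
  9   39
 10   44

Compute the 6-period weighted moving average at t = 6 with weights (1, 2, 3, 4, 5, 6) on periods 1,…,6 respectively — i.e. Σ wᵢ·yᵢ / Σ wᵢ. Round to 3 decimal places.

16.667

Weighted sum: 1·23 + 2·22 + 3·19 + 4·14 + 5·16 + 6·15 = 23 + 44 + 57 + 56 + 80 + 90 = 350
Weight total: 1 + 2 + 3 + 4 + 5 + 6 = 21
WMA = 350 / 21 = 16.667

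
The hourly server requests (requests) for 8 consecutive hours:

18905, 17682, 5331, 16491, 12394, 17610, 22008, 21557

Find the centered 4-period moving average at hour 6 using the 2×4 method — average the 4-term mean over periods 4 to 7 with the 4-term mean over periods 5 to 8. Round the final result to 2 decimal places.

17759.00

Sum over 4–7: 16491 + 12394 + 17610 + 22008 = 68503
Sum over 5–8: 12394 + 17610 + 22008 + 21557 = 73569
CMA at t=6 = (68503 + 73569) / (2·4) = 142072 / 8 = 17759.00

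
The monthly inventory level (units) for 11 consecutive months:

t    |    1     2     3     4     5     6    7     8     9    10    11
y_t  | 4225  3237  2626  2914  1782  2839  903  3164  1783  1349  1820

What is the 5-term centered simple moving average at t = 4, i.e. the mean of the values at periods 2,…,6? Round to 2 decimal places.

2679.60

Sum of periods 2–6: 3237 + 2626 + 2914 + 1782 + 2839 = 13398
Divide by 5: 13398 / 5 = 2679.60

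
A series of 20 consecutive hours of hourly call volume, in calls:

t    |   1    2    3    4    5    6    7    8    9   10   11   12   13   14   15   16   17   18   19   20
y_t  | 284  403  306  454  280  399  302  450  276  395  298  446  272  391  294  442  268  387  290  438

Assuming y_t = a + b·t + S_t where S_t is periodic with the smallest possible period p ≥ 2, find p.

4

First differences y_{t+1} − y_t: 119, -97, 148, -174, 119, -97, 148, -174, 119, -97, …
The difference pattern repeats every 4 terms and not for any smaller step, so p = 4.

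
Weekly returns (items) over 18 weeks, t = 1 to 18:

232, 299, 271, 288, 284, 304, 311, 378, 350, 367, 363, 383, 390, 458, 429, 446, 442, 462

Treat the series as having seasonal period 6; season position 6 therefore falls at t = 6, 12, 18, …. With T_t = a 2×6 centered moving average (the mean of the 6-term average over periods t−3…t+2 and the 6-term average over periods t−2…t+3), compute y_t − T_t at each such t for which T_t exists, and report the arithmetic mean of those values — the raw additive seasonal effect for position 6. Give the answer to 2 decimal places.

Season position 6 occurs at t = 6, 12 (where T_t is defined).
t=6: T_6 = 312.5833; y_6 − T_6 = 304 − 312.5833 = -8.5833
t=12: T_12 = 391.7500; y_12 − T_12 = 383 − 391.7500 = -8.7500
Mean deviation: (-8.5833 + -8.7500) / 2 = -8.67

-8.67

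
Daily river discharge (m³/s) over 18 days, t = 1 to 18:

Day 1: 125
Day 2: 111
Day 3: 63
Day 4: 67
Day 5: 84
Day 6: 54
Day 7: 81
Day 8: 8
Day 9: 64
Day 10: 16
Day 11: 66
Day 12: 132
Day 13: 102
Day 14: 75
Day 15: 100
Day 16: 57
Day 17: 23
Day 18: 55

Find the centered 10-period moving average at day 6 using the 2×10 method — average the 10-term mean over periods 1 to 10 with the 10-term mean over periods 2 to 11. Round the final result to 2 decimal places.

64.35

Sum over 1–10: 125 + 111 + 63 + 67 + 84 + 54 + 81 + 8 + 64 + 16 = 673
Sum over 2–11: 111 + 63 + 67 + 84 + 54 + 81 + 8 + 64 + 16 + 66 = 614
CMA at t=6 = (673 + 614) / (2·10) = 1287 / 20 = 64.35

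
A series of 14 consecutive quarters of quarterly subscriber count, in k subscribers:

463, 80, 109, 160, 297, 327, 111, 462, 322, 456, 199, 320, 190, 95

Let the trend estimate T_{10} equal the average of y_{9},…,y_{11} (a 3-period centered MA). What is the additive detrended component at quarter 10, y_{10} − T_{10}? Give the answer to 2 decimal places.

Trend T_10 = (322 + 456 + 199) / 3 = 977/3 = 325.6667
Detrended value: 456 − 325.6667 = 130.33

130.33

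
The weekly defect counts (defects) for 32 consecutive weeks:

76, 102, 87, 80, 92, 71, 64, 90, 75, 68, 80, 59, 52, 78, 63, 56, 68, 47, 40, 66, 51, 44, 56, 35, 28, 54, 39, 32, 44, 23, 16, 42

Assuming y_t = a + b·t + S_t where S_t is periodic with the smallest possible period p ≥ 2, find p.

First differences y_{t+1} − y_t: 26, -15, -7, 12, -21, -7, 26, -15, -7, 12, -21, -7, 26, -15, …
The difference pattern repeats every 6 terms and not for any smaller step, so p = 6.

6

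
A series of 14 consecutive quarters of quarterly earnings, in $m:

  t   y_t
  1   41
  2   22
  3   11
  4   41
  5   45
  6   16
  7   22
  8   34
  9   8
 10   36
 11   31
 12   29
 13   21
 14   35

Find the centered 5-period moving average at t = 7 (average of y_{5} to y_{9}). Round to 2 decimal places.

Sum of periods 5–9: 45 + 16 + 22 + 34 + 8 = 125
Divide by 5: 125 / 5 = 25.00

25.00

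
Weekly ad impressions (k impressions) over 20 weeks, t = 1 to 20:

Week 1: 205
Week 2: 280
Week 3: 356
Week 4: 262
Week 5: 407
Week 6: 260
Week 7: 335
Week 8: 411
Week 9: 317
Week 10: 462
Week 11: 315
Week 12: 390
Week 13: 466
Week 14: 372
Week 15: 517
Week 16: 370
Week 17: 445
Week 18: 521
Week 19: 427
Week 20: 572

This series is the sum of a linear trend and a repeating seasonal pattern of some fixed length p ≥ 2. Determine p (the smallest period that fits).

First differences y_{t+1} − y_t: 75, 76, -94, 145, -147, 75, 76, -94, 145, -147, 75, 76, …
The difference pattern repeats every 5 terms and not for any smaller step, so p = 5.

5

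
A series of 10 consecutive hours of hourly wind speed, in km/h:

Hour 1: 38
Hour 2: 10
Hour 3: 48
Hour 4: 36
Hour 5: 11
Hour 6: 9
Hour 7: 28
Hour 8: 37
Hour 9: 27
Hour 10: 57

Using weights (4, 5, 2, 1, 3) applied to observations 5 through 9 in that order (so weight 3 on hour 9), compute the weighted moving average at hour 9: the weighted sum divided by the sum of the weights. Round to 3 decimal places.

17.533

Weighted sum: 4·11 + 5·9 + 2·28 + 1·37 + 3·27 = 44 + 45 + 56 + 37 + 81 = 263
Weight total: 4 + 5 + 2 + 1 + 3 = 15
WMA = 263 / 15 = 17.533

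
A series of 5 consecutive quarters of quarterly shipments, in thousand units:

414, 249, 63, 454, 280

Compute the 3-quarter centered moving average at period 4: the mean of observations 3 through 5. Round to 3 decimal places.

Sum of periods 3–5: 63 + 454 + 280 = 797
Divide by 3: 797 / 3 = 265.667

265.667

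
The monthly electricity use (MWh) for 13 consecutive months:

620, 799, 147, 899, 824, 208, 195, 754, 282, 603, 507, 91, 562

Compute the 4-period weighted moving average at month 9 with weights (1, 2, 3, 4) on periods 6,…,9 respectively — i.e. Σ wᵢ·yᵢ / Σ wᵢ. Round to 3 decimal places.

398.800

Weighted sum: 1·208 + 2·195 + 3·754 + 4·282 = 208 + 390 + 2262 + 1128 = 3988
Weight total: 1 + 2 + 3 + 4 = 10
WMA = 3988 / 10 = 398.800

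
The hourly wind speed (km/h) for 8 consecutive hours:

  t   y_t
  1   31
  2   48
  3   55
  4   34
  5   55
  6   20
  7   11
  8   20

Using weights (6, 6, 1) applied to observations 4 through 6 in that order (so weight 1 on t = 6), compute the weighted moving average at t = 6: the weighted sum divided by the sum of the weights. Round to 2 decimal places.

Weighted sum: 6·34 + 6·55 + 1·20 = 204 + 330 + 20 = 554
Weight total: 6 + 6 + 1 = 13
WMA = 554 / 13 = 42.62

42.62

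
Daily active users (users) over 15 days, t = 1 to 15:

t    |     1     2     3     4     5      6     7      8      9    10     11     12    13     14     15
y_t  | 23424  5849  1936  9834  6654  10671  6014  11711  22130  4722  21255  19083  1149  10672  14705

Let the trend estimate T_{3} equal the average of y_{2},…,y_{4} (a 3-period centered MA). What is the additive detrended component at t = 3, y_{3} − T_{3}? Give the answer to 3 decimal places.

-3937.000

Trend T_3 = (5849 + 1936 + 9834) / 3 = 17619/3 = 5873.00000
Detrended value: 1936 − 5873.00000 = -3937.000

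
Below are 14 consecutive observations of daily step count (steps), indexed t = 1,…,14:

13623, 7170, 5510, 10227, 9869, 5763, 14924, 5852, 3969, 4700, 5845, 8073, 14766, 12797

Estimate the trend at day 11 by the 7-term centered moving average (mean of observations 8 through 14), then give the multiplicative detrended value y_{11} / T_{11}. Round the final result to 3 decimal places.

Trend T_11 = (5852 + 3969 + 4700 + 5845 + 8073 + 14766 + 12797) / 7 = 56002/7 = 8000.28571
Ratio to trend: 5845 / 8000.28571 = 0.731

0.731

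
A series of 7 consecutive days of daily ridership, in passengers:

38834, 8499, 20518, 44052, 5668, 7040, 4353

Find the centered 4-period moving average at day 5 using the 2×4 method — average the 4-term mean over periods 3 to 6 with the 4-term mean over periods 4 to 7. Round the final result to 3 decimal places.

Sum over 3–6: 20518 + 44052 + 5668 + 7040 = 77278
Sum over 4–7: 44052 + 5668 + 7040 + 4353 = 61113
CMA at t=5 = (77278 + 61113) / (2·4) = 138391 / 8 = 17298.875

17298.875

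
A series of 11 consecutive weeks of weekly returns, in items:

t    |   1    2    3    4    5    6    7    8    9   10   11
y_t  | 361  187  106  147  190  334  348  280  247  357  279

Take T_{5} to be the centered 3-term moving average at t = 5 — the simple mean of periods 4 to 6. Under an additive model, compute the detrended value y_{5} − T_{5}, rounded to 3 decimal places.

Trend T_5 = (147 + 190 + 334) / 3 = 671/3 = 223.66667
Detrended value: 190 − 223.66667 = -33.667

-33.667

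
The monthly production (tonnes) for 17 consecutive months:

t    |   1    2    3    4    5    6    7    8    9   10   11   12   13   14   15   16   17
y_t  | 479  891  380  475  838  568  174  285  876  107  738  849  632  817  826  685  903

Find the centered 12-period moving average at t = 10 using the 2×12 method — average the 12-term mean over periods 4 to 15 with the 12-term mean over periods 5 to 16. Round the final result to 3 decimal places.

607.500

Sum over 4–15: 475 + 838 + 568 + 174 + 285 + 876 + 107 + 738 + 849 + 632 + 817 + 826 = 7185
Sum over 5–16: 838 + 568 + 174 + 285 + 876 + 107 + 738 + 849 + 632 + 817 + 826 + 685 = 7395
CMA at t=10 = (7185 + 7395) / (2·12) = 14580 / 24 = 607.500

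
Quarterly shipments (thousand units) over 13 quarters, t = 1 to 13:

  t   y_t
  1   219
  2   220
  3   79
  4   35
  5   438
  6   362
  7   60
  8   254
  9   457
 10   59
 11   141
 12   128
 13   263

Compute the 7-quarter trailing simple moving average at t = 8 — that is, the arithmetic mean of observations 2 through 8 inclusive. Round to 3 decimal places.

206.857

Sum of periods 2–8: 220 + 79 + 35 + 438 + 362 + 60 + 254 = 1448
Divide by 7: 1448 / 7 = 206.857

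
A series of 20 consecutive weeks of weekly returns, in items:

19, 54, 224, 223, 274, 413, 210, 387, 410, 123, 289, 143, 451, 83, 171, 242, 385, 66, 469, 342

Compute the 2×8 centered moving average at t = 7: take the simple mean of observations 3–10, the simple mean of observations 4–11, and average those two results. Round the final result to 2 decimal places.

287.06

Sum over 3–10: 224 + 223 + 274 + 413 + 210 + 387 + 410 + 123 = 2264
Sum over 4–11: 223 + 274 + 413 + 210 + 387 + 410 + 123 + 289 = 2329
CMA at t=7 = (2264 + 2329) / (2·8) = 4593 / 16 = 287.06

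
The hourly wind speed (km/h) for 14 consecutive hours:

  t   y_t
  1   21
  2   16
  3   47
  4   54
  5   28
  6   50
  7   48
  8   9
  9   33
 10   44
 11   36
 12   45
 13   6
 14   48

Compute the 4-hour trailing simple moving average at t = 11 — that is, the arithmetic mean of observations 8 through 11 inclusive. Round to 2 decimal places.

Sum of periods 8–11: 9 + 33 + 44 + 36 = 122
Divide by 4: 122 / 4 = 30.50

30.50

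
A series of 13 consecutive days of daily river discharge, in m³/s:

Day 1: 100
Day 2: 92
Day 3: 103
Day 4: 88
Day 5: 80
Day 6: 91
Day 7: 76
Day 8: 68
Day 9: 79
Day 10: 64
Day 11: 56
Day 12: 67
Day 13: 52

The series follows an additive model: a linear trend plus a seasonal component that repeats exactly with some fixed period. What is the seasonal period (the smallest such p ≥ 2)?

3

First differences y_{t+1} − y_t: -8, 11, -15, -8, 11, -15, -8, 11, …
The difference pattern repeats every 3 terms and not for any smaller step, so p = 3.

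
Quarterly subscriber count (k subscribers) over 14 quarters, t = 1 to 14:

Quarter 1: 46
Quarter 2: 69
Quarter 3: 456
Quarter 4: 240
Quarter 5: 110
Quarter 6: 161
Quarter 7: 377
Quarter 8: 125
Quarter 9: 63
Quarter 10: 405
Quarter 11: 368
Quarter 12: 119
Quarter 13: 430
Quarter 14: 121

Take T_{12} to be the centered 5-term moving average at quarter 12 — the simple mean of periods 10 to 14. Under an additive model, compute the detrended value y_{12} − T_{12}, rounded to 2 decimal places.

Trend T_12 = (405 + 368 + 119 + 430 + 121) / 5 = 1443/5 = 288.6000
Detrended value: 119 − 288.6000 = -169.60

-169.60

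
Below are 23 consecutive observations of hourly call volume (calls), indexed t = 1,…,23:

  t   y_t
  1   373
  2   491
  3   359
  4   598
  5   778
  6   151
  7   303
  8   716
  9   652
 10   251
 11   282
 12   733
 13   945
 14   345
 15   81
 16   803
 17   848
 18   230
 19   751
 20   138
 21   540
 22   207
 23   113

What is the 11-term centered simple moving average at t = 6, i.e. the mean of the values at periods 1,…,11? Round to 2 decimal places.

Sum of periods 1–11: 373 + 491 + 359 + 598 + 778 + 151 + 303 + 716 + 652 + 251 + 282 = 4954
Divide by 11: 4954 / 11 = 450.36

450.36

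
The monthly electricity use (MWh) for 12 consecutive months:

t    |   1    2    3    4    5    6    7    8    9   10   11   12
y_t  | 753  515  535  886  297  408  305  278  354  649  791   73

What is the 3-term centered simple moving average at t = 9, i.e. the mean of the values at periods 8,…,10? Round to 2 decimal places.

427.00

Sum of periods 8–10: 278 + 354 + 649 = 1281
Divide by 3: 1281 / 3 = 427.00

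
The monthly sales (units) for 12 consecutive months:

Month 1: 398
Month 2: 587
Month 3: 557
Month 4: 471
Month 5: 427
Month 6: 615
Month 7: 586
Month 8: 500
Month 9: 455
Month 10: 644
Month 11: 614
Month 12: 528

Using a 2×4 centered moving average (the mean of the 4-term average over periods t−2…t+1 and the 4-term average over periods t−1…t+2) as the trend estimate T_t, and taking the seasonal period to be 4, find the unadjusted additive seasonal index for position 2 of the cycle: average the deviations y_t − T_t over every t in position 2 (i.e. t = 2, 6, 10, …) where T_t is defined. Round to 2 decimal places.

86.94

Season position 2 occurs at t = 6, 10 (where T_t is defined).
t=6: T_6 = 528.3750; y_6 − T_6 = 615 − 528.3750 = 86.6250
t=10: T_10 = 556.7500; y_10 − T_10 = 644 − 556.7500 = 87.2500
Mean deviation: (86.6250 + 87.2500) / 2 = 86.94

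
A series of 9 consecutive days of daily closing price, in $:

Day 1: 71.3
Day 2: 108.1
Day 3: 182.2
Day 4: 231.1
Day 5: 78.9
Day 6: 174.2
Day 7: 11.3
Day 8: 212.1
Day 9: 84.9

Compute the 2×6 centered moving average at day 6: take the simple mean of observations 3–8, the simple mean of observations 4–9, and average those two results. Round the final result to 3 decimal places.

140.192

Sum over 3–8: 182.2 + 231.1 + 78.9 + 174.2 + 11.3 + 212.1 = 889.8
Sum over 4–9: 231.1 + 78.9 + 174.2 + 11.3 + 212.1 + 84.9 = 792.5
CMA at t=6 = (889.8 + 792.5) / (2·6) = 1682.3 / 12 = 140.192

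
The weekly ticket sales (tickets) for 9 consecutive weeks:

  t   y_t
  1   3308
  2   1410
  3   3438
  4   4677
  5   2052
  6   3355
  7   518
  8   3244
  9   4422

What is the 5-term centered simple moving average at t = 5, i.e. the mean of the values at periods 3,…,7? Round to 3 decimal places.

2808.000

Sum of periods 3–7: 3438 + 4677 + 2052 + 3355 + 518 = 14040
Divide by 5: 14040 / 5 = 2808.000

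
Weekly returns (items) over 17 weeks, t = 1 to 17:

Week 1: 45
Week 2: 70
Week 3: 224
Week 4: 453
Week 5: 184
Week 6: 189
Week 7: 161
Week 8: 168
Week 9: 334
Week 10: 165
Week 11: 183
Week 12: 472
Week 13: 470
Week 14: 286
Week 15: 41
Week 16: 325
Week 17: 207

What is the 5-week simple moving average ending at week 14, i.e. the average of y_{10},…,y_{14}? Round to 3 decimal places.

Sum of periods 10–14: 165 + 183 + 472 + 470 + 286 = 1576
Divide by 5: 1576 / 5 = 315.200

315.200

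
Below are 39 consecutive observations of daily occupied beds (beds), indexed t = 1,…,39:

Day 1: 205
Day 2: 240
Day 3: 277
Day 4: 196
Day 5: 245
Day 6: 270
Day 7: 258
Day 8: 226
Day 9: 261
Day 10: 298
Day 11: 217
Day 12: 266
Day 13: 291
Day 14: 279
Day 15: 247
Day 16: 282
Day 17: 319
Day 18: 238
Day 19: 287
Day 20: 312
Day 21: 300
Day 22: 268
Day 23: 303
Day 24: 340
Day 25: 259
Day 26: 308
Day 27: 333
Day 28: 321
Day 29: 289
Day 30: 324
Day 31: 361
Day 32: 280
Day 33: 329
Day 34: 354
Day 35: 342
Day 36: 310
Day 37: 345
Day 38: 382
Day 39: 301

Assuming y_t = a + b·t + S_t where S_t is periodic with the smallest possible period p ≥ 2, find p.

First differences y_{t+1} − y_t: 35, 37, -81, 49, 25, -12, -32, 35, 37, -81, 49, 25, -12, -32, 35, 37, …
The difference pattern repeats every 7 terms and not for any smaller step, so p = 7.

7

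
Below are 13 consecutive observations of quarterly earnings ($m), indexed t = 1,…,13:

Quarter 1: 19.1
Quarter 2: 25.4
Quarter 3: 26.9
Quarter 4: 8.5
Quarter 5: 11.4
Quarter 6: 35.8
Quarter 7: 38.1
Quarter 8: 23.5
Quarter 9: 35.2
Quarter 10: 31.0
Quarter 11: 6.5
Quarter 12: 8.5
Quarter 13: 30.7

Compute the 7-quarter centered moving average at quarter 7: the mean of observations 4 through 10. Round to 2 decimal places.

26.21

Sum of periods 4–10: 8.5 + 11.4 + 35.8 + 38.1 + 23.5 + 35.2 + 31.0 = 183.5
Divide by 7: 183.5 / 7 = 26.21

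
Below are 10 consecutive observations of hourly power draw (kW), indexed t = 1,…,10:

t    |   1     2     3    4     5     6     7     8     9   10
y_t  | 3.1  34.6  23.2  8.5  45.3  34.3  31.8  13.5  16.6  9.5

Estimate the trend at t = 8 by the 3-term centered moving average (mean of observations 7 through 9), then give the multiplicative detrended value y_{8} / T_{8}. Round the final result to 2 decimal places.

0.65

Trend T_8 = (31.8 + 13.5 + 16.6) / 3 = 61.9/3 = 20.6333
Ratio to trend: 13.5 / 20.6333 = 0.65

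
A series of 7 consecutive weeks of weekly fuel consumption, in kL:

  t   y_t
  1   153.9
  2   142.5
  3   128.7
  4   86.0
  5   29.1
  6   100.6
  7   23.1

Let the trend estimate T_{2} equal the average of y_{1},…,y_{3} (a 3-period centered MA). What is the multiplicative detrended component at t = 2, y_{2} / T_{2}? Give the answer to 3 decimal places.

Trend T_2 = (153.9 + 142.5 + 128.7) / 3 = 425.1/3 = 141.70000
Ratio to trend: 142.5 / 141.70000 = 1.006

1.006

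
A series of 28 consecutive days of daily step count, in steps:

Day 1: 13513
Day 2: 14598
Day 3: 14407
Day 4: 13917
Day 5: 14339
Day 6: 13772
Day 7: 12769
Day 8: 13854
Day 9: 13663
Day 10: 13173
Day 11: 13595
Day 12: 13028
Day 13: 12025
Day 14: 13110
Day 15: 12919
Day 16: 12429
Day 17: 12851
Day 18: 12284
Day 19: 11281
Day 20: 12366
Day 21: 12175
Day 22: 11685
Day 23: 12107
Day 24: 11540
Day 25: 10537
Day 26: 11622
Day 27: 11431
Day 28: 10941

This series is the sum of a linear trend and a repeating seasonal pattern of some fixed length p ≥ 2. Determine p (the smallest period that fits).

First differences y_{t+1} − y_t: 1085, -191, -490, 422, -567, -1003, 1085, -191, -490, 422, -567, -1003, 1085, -191, …
The difference pattern repeats every 6 terms and not for any smaller step, so p = 6.

6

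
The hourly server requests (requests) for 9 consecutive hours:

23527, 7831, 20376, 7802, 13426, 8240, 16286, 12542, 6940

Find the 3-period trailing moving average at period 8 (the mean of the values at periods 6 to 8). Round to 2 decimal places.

Sum of periods 6–8: 8240 + 16286 + 12542 = 37068
Divide by 3: 37068 / 3 = 12356.00

12356.00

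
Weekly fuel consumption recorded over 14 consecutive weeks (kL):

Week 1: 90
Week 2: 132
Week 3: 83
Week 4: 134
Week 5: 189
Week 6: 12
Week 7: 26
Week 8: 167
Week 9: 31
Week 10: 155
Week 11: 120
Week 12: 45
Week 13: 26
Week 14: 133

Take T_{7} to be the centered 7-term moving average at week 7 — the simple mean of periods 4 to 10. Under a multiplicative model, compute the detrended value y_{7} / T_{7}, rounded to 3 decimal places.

0.255

Trend T_7 = (134 + 189 + 12 + 26 + 167 + 31 + 155) / 7 = 714/7 = 102.00000
Ratio to trend: 26 / 102.00000 = 0.255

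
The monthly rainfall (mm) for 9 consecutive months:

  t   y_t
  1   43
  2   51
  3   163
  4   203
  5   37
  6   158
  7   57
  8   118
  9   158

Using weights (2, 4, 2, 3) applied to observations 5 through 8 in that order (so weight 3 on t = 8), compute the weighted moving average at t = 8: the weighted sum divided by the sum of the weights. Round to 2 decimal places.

106.73

Weighted sum: 2·37 + 4·158 + 2·57 + 3·118 = 74 + 632 + 114 + 354 = 1174
Weight total: 2 + 4 + 2 + 3 = 11
WMA = 1174 / 11 = 106.73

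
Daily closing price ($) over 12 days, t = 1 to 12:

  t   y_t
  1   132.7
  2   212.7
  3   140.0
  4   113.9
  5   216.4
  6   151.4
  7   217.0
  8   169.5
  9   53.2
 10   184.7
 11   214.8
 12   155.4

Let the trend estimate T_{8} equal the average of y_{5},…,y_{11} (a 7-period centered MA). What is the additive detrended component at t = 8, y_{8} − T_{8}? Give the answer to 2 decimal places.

Trend T_8 = (216.4 + 151.4 + 217.0 + 169.5 + 53.2 + 184.7 + 214.8) / 7 = 1207.0/7 = 172.4286
Detrended value: 169.5 − 172.4286 = -2.93

-2.93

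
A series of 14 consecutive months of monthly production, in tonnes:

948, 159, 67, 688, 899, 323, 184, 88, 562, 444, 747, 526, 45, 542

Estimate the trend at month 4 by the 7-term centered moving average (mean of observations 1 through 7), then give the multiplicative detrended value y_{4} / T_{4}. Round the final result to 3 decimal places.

Trend T_4 = (948 + 159 + 67 + 688 + 899 + 323 + 184) / 7 = 3268/7 = 466.85714
Ratio to trend: 688 / 466.85714 = 1.474

1.474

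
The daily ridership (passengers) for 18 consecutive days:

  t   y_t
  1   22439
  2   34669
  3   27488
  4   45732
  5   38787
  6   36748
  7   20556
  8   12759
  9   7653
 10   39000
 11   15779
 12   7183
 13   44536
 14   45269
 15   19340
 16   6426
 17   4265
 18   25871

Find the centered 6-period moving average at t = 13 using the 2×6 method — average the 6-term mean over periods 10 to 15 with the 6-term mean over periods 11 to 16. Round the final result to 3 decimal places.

25803.333

Sum over 10–15: 39000 + 15779 + 7183 + 44536 + 45269 + 19340 = 171107
Sum over 11–16: 15779 + 7183 + 44536 + 45269 + 19340 + 6426 = 138533
CMA at t=13 = (171107 + 138533) / (2·6) = 309640 / 12 = 25803.333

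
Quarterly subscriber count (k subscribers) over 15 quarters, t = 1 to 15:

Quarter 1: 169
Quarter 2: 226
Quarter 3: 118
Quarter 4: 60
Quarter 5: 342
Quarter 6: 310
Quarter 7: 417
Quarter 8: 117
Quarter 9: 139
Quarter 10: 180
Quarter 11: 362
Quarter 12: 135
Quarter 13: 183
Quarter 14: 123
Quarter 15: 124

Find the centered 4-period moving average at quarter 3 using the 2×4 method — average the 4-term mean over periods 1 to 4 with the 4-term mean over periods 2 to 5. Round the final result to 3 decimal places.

Sum over 1–4: 169 + 226 + 118 + 60 = 573
Sum over 2–5: 226 + 118 + 60 + 342 = 746
CMA at t=3 = (573 + 746) / (2·4) = 1319 / 8 = 164.875

164.875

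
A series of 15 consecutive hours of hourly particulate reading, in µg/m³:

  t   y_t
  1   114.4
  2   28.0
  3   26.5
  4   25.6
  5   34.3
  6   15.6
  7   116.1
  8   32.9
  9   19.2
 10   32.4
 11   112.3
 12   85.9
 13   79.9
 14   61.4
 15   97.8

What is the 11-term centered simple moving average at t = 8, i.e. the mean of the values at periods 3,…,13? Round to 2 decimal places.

52.79

Sum of periods 3–13: 26.5 + 25.6 + 34.3 + 15.6 + 116.1 + 32.9 + 19.2 + 32.4 + 112.3 + 85.9 + 79.9 = 580.7
Divide by 11: 580.7 / 11 = 52.79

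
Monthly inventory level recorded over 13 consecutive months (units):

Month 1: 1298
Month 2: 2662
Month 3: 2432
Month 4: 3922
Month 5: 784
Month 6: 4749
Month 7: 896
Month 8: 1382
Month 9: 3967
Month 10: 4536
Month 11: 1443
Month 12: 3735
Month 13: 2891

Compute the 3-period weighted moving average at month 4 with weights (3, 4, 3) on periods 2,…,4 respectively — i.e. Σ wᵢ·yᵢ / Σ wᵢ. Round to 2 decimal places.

2948.00

Weighted sum: 3·2662 + 4·2432 + 3·3922 = 7986 + 9728 + 11766 = 29480
Weight total: 3 + 4 + 3 = 10
WMA = 29480 / 10 = 2948.00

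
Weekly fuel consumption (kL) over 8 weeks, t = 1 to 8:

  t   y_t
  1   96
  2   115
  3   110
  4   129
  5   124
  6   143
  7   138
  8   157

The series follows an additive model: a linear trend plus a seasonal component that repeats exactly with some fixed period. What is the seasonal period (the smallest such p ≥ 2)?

2

First differences y_{t+1} − y_t: 19, -5, 19, -5, 19, -5, …
The difference pattern repeats every 2 terms and not for any smaller step, so p = 2.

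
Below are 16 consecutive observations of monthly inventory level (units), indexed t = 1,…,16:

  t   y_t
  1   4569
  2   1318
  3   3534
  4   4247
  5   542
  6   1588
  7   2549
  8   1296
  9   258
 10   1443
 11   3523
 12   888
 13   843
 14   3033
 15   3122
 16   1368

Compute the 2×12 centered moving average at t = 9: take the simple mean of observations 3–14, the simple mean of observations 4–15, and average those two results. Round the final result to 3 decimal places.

Sum over 3–14: 3534 + 4247 + 542 + 1588 + 2549 + 1296 + 258 + 1443 + 3523 + 888 + 843 + 3033 = 23744
Sum over 4–15: 4247 + 542 + 1588 + 2549 + 1296 + 258 + 1443 + 3523 + 888 + 843 + 3033 + 3122 = 23332
CMA at t=9 = (23744 + 23332) / (2·12) = 47076 / 24 = 1961.500

1961.500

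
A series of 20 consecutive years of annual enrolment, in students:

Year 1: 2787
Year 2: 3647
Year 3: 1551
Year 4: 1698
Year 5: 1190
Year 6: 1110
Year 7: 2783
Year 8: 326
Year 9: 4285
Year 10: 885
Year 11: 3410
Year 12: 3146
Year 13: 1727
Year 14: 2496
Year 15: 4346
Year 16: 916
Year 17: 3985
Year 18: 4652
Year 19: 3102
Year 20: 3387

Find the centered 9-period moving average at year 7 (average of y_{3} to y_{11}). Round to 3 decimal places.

Sum of periods 3–11: 1551 + 1698 + 1190 + 1110 + 2783 + 326 + 4285 + 885 + 3410 = 17238
Divide by 9: 17238 / 9 = 1915.333

1915.333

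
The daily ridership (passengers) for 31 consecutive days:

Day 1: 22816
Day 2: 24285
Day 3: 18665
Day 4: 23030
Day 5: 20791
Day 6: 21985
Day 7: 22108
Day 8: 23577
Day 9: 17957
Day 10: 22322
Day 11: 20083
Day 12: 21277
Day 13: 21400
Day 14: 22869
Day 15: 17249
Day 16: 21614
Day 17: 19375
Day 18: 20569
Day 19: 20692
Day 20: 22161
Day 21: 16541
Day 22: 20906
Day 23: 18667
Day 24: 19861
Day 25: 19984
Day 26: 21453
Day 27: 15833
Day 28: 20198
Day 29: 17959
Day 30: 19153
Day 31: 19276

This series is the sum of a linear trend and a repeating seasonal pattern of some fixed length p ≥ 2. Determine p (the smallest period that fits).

First differences y_{t+1} − y_t: 1469, -5620, 4365, -2239, 1194, 123, 1469, -5620, 4365, -2239, 1194, 123, 1469, -5620, …
The difference pattern repeats every 6 terms and not for any smaller step, so p = 6.

6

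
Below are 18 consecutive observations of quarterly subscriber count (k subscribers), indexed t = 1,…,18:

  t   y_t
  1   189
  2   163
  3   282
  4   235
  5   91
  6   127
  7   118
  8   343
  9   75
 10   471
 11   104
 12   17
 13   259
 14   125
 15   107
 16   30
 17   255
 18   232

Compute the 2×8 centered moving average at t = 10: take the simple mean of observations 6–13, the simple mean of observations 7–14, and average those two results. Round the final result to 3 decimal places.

Sum over 6–13: 127 + 118 + 343 + 75 + 471 + 104 + 17 + 259 = 1514
Sum over 7–14: 118 + 343 + 75 + 471 + 104 + 17 + 259 + 125 = 1512
CMA at t=10 = (1514 + 1512) / (2·8) = 3026 / 16 = 189.125

189.125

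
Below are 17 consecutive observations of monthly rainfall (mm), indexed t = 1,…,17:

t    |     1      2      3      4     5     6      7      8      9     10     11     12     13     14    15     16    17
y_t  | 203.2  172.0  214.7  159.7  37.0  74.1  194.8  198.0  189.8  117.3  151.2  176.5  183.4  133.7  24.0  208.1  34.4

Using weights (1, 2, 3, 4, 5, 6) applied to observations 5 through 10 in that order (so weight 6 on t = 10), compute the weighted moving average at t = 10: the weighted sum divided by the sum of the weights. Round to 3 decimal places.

153.067

Weighted sum: 1·37.0 + 2·74.1 + 3·194.8 + 4·198.0 + 5·189.8 + 6·117.3 = 37.0 + 148.2 + 584.4 + 792.0 + 949.0 + 703.8 = 3214.4
Weight total: 1 + 2 + 3 + 4 + 5 + 6 = 21
WMA = 3214.4 / 21 = 153.067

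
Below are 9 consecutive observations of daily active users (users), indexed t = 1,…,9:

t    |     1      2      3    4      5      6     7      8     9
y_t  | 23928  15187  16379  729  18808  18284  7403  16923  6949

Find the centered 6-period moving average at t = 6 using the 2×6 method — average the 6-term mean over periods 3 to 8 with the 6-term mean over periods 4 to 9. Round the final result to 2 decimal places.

12301.83

Sum over 3–8: 16379 + 729 + 18808 + 18284 + 7403 + 16923 = 78526
Sum over 4–9: 729 + 18808 + 18284 + 7403 + 16923 + 6949 = 69096
CMA at t=6 = (78526 + 69096) / (2·6) = 147622 / 12 = 12301.83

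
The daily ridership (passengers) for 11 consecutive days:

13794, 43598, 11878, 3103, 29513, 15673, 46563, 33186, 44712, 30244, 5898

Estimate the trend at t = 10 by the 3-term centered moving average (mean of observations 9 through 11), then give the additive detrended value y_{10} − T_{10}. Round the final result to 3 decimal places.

3292.667

Trend T_10 = (44712 + 30244 + 5898) / 3 = 80854/3 = 26951.33333
Detrended value: 30244 − 26951.33333 = 3292.667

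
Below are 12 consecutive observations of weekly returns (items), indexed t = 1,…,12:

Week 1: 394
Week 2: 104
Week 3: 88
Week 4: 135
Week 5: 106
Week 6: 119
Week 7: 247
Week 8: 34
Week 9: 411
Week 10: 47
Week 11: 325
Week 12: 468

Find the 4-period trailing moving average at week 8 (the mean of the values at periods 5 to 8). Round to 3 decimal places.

126.500

Sum of periods 5–8: 106 + 119 + 247 + 34 = 506
Divide by 4: 506 / 4 = 126.500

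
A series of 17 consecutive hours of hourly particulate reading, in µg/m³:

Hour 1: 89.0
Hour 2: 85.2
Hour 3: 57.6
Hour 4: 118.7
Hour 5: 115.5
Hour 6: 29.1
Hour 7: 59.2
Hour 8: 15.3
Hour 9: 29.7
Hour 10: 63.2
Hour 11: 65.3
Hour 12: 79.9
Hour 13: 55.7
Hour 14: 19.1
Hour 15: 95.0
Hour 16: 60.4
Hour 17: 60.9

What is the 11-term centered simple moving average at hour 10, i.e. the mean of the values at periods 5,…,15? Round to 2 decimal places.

Sum of periods 5–15: 115.5 + 29.1 + 59.2 + 15.3 + 29.7 + 63.2 + 65.3 + 79.9 + 55.7 + 19.1 + 95.0 = 627.0
Divide by 11: 627.0 / 11 = 57.00

57.00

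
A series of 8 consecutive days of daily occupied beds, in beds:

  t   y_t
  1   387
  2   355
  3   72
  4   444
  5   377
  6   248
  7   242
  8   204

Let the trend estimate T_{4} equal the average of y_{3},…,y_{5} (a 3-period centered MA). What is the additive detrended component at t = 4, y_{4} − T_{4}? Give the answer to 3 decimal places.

146.333

Trend T_4 = (72 + 444 + 377) / 3 = 893/3 = 297.66667
Detrended value: 444 − 297.66667 = 146.333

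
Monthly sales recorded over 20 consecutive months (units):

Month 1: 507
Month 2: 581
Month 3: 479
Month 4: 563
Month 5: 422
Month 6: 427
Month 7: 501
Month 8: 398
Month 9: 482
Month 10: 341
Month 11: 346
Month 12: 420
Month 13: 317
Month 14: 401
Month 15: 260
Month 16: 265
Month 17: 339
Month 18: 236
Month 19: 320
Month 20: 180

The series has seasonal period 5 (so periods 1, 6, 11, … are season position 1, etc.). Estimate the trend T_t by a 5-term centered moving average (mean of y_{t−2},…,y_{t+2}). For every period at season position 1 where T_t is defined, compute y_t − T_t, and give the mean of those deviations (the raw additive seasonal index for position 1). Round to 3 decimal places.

Season position 1 occurs at t = 6, 11, 16 (where T_t is defined).
t=6: T_6 = 462.20000; y_6 − T_6 = 427 − 462.20000 = -35.20000
t=11: T_11 = 381.20000; y_11 − T_11 = 346 − 381.20000 = -35.20000
t=16: T_16 = 300.20000; y_16 − T_16 = 265 − 300.20000 = -35.20000
Mean deviation: (-35.20000 + -35.20000 + -35.20000) / 3 = -35.200

-35.200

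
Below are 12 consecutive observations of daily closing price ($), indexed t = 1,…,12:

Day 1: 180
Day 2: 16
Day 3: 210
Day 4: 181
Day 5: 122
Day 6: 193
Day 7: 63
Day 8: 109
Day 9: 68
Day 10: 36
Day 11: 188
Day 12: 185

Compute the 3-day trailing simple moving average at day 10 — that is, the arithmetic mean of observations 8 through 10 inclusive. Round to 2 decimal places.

Sum of periods 8–10: 109 + 68 + 36 = 213
Divide by 3: 213 / 3 = 71.00

71.00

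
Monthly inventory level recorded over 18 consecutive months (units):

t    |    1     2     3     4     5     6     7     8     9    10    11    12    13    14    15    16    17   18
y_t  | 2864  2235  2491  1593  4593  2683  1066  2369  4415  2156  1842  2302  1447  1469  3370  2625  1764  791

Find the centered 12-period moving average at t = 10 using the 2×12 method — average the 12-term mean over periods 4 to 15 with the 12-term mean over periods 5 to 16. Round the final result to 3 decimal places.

Sum over 4–15: 1593 + 4593 + 2683 + 1066 + 2369 + 4415 + 2156 + 1842 + 2302 + 1447 + 1469 + 3370 = 29305
Sum over 5–16: 4593 + 2683 + 1066 + 2369 + 4415 + 2156 + 1842 + 2302 + 1447 + 1469 + 3370 + 2625 = 30337
CMA at t=10 = (29305 + 30337) / (2·12) = 59642 / 24 = 2485.083

2485.083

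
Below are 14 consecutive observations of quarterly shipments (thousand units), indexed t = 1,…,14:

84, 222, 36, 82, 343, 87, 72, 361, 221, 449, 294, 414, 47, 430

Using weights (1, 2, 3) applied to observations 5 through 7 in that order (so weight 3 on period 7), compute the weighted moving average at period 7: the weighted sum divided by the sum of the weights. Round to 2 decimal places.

Weighted sum: 1·343 + 2·87 + 3·72 = 343 + 174 + 216 = 733
Weight total: 1 + 2 + 3 = 6
WMA = 733 / 6 = 122.17

122.17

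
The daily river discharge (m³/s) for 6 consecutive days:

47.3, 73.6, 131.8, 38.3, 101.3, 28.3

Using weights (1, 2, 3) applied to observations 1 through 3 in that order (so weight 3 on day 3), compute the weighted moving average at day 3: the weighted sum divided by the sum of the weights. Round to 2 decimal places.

Weighted sum: 1·47.3 + 2·73.6 + 3·131.8 = 47.3 + 147.2 + 395.4 = 589.9
Weight total: 1 + 2 + 3 = 6
WMA = 589.9 / 6 = 98.32

98.32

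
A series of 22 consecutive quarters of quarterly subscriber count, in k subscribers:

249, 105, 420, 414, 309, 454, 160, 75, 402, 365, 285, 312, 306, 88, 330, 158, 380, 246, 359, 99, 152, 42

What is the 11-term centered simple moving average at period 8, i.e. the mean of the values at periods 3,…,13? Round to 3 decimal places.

318.364

Sum of periods 3–13: 420 + 414 + 309 + 454 + 160 + 75 + 402 + 365 + 285 + 312 + 306 = 3502
Divide by 11: 3502 / 11 = 318.364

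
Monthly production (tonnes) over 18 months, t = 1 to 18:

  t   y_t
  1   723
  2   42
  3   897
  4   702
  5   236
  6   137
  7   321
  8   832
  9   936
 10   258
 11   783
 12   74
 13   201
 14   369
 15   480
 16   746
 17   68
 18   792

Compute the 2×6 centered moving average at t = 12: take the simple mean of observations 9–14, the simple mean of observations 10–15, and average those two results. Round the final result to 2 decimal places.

Sum over 9–14: 936 + 258 + 783 + 74 + 201 + 369 = 2621
Sum over 10–15: 258 + 783 + 74 + 201 + 369 + 480 = 2165
CMA at t=12 = (2621 + 2165) / (2·6) = 4786 / 12 = 398.83

398.83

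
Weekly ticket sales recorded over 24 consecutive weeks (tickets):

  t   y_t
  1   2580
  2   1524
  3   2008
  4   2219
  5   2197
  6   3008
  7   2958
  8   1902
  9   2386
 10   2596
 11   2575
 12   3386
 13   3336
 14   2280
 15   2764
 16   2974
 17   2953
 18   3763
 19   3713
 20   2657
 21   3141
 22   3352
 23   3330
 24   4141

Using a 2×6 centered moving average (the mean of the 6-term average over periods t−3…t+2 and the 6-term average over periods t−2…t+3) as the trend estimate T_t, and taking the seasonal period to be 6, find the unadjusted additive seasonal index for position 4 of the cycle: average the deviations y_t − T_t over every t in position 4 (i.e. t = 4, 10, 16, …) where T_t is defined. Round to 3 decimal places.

Season position 4 occurs at t = 4, 10, 16 (where T_t is defined).
t=4: T_4 = 2287.50000; y_4 − T_4 = 2219 − 2287.50000 = -68.50000
t=10: T_10 = 2665.33333; y_10 − T_10 = 2596 − 2665.33333 = -69.33333
t=16: T_16 = 3043.08333; y_16 − T_16 = 2974 − 3043.08333 = -69.08333
Mean deviation: (-68.50000 + -69.33333 + -69.08333) / 3 = -68.972

-68.972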